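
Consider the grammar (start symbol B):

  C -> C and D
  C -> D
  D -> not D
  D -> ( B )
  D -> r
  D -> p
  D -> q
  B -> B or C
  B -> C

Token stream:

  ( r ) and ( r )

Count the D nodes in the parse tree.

4

[B [C [C [D ( [B [C [D r]]] )]] and [D ( [B [C [D r]]] )]]]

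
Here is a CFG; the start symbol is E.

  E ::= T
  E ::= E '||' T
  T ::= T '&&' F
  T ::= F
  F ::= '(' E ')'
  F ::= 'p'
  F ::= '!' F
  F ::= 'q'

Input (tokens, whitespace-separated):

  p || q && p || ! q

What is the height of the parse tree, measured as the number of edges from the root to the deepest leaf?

5

[E [E [E [T [F p]]] || [T [T [F q]] && [F p]]] || [T [F ! [F q]]]]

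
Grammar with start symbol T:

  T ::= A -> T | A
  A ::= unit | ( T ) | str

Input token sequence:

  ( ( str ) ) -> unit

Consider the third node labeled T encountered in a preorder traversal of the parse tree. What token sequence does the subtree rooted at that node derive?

str

[T [A ( [T [A ( [T [A str]] )]] )] -> [T [A unit]]]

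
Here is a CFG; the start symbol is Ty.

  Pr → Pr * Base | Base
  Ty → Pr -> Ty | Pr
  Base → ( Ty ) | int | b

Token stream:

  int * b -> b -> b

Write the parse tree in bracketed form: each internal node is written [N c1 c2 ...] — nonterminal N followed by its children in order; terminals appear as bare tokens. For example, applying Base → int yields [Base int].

Ty
Pr -> Ty
Pr * Base -> Ty
Base * Base -> Ty
int * Base -> Ty
int * b -> Ty
int * b -> Pr -> Ty
int * b -> Base -> Ty
int * b -> b -> Ty
int * b -> b -> Pr
int * b -> b -> Base
int * b -> b -> b

[Ty [Pr [Pr [Base int]] * [Base b]] -> [Ty [Pr [Base b]] -> [Ty [Pr [Base b]]]]]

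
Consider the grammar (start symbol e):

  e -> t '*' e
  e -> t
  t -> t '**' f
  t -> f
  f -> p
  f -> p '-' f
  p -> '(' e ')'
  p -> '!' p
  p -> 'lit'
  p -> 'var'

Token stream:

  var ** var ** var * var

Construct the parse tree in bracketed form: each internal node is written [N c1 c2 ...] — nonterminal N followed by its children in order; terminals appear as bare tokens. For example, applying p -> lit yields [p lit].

[e [t [t [t [f [p var]]] ** [f [p var]]] ** [f [p var]]] * [e [t [f [p var]]]]]

e
t * e
t ** f * e
t ** f ** f * e
f ** f ** f * e
p ** f ** f * e
var ** f ** f * e
var ** p ** f * e
var ** var ** f * e
var ** var ** p * e
var ** var ** var * e
var ** var ** var * t
var ** var ** var * f
var ** var ** var * p
var ** var ** var * var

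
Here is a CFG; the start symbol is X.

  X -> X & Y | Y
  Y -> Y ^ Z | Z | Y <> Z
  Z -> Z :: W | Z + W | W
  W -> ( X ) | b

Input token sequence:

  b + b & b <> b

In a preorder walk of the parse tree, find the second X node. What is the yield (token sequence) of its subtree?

b + b

[X [X [Y [Z [Z [W b]] + [W b]]]] & [Y [Y [Z [W b]]] <> [Z [W b]]]]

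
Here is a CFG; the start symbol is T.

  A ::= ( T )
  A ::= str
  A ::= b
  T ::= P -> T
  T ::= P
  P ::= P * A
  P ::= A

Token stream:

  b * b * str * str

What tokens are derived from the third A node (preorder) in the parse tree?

[T [P [P [P [P [A b]] * [A b]] * [A str]] * [A str]]]

str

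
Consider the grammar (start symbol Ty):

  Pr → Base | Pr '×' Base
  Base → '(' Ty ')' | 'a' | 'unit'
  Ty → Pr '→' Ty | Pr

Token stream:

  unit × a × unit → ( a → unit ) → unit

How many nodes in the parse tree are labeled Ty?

5

[Ty [Pr [Pr [Pr [Base unit]] × [Base a]] × [Base unit]] → [Ty [Pr [Base ( [Ty [Pr [Base a]] → [Ty [Pr [Base unit]]]] )]] → [Ty [Pr [Base unit]]]]]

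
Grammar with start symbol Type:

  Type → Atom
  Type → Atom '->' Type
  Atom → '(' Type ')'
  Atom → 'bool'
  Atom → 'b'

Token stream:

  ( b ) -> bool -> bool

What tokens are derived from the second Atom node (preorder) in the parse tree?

[Type [Atom ( [Type [Atom b]] )] -> [Type [Atom bool] -> [Type [Atom bool]]]]

b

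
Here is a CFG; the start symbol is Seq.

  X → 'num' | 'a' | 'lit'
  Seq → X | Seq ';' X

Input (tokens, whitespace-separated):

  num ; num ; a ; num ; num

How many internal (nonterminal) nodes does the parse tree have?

[Seq [Seq [Seq [Seq [Seq [X num]] ; [X num]] ; [X a]] ; [X num]] ; [X num]]

10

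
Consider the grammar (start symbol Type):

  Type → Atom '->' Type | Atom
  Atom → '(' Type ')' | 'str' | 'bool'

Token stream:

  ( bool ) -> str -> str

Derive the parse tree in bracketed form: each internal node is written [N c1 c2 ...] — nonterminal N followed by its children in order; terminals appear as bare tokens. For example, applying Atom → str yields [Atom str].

[Type [Atom ( [Type [Atom bool]] )] -> [Type [Atom str] -> [Type [Atom str]]]]

Type
Atom -> Type
( Type ) -> Type
( Atom ) -> Type
( bool ) -> Type
( bool ) -> Atom -> Type
( bool ) -> str -> Type
( bool ) -> str -> Atom
( bool ) -> str -> str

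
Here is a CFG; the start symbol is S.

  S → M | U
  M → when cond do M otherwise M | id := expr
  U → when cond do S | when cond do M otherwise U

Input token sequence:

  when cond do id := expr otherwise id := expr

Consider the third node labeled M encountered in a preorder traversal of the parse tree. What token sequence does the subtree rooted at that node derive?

id := expr

[S [M when cond do [M id := expr] otherwise [M id := expr]]]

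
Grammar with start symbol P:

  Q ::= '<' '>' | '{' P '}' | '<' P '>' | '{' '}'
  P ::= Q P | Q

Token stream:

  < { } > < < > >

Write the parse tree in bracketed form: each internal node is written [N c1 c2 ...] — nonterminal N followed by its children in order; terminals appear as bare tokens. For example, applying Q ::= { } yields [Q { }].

P
Q P
< P > P
< Q > P
< { } > P
< { } > Q
< { } > < P >
< { } > < Q >
< { } > < < > >

[P [Q < [P [Q { }]] >] [P [Q < [P [Q < >]] >]]]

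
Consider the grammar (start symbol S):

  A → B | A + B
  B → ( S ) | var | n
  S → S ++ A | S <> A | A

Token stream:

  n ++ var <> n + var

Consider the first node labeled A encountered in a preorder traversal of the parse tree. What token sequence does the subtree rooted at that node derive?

n

[S [S [S [A [B n]]] ++ [A [B var]]] <> [A [A [B n]] + [B var]]]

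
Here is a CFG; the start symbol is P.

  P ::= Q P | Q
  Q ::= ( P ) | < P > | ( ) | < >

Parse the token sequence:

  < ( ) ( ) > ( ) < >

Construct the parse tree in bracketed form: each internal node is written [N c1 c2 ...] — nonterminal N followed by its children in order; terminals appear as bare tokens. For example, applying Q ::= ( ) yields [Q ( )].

P
Q P
< P > P
< Q P > P
< ( ) P > P
< ( ) Q > P
< ( ) ( ) > P
< ( ) ( ) > Q P
< ( ) ( ) > ( ) P
< ( ) ( ) > ( ) Q
< ( ) ( ) > ( ) < >

[P [Q < [P [Q ( )] [P [Q ( )]]] >] [P [Q ( )] [P [Q < >]]]]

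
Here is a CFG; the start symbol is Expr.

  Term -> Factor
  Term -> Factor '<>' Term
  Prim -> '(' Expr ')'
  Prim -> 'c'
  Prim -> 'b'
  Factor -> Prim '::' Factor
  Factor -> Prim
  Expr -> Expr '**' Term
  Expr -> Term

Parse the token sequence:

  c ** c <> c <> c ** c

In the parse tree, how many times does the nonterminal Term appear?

[Expr [Expr [Expr [Term [Factor [Prim c]]]] ** [Term [Factor [Prim c]] <> [Term [Factor [Prim c]] <> [Term [Factor [Prim c]]]]]] ** [Term [Factor [Prim c]]]]

5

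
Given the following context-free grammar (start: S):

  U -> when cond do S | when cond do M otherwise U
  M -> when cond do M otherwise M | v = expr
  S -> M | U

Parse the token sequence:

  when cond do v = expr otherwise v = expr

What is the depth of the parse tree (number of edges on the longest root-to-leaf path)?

3

[S [M when cond do [M v = expr] otherwise [M v = expr]]]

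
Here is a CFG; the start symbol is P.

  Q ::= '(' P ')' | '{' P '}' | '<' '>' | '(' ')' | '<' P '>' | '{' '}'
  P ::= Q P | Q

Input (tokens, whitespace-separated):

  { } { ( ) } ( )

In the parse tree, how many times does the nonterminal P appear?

4

[P [Q { }] [P [Q { [P [Q ( )]] }] [P [Q ( )]]]]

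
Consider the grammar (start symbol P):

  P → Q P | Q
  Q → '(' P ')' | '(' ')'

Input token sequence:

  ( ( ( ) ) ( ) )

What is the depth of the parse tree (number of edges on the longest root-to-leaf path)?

6

[P [Q ( [P [Q ( [P [Q ( )]] )] [P [Q ( )]]] )]]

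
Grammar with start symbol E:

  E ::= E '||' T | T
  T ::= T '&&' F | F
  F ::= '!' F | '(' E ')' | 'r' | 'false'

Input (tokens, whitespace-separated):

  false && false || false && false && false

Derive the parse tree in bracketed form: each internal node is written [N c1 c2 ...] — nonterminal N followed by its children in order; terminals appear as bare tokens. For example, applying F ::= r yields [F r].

[E [E [T [T [F false]] && [F false]]] || [T [T [T [F false]] && [F false]] && [F false]]]

E
E || T
T || T
T && F || T
F && F || T
false && F || T
false && false || T
false && false || T && F
false && false || T && F && F
false && false || F && F && F
false && false || false && F && F
false && false || false && false && F
false && false || false && false && false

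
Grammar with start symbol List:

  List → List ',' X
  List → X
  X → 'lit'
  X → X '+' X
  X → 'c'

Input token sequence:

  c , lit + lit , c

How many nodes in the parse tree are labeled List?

[List [List [List [X c]] , [X [X lit] + [X lit]]] , [X c]]

3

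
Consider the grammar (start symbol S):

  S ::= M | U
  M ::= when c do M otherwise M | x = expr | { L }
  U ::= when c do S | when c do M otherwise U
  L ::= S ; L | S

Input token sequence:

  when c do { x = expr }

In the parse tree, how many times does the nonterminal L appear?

[S [U when c do [S [M { [L [S [M x = expr]]] }]]]]

1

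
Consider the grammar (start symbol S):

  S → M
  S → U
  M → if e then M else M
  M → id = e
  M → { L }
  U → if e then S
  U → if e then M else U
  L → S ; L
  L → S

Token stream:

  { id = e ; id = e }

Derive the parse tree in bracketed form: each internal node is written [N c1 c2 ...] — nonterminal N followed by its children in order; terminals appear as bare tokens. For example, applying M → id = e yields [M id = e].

S
M
{ L }
{ S ; L }
{ M ; L }
{ id = e ; L }
{ id = e ; S }
{ id = e ; M }
{ id = e ; id = e }

[S [M { [L [S [M id = e]] ; [L [S [M id = e]]]] }]]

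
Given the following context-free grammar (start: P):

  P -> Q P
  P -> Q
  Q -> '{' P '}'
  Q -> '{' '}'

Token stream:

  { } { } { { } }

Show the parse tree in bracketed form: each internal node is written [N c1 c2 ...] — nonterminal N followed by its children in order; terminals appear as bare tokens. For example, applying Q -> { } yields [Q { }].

[P [Q { }] [P [Q { }] [P [Q { [P [Q { }]] }]]]]

P
Q P
{ } P
{ } Q P
{ } { } P
{ } { } Q
{ } { } { P }
{ } { } { Q }
{ } { } { { } }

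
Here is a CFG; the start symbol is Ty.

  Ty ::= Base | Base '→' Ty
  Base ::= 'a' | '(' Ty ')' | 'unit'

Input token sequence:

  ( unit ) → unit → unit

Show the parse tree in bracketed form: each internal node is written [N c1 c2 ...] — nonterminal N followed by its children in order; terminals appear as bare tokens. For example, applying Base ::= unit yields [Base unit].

[Ty [Base ( [Ty [Base unit]] )] → [Ty [Base unit] → [Ty [Base unit]]]]

Ty
Base → Ty
( Ty ) → Ty
( Base ) → Ty
( unit ) → Ty
( unit ) → Base → Ty
( unit ) → unit → Ty
( unit ) → unit → Base
( unit ) → unit → unit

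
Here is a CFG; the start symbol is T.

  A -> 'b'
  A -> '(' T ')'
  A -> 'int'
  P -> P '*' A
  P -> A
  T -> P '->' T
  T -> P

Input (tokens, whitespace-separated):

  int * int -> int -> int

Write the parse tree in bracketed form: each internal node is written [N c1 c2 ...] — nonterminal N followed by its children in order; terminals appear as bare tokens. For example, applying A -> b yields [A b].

T
P -> T
P * A -> T
A * A -> T
int * A -> T
int * int -> T
int * int -> P -> T
int * int -> A -> T
int * int -> int -> T
int * int -> int -> P
int * int -> int -> A
int * int -> int -> int

[T [P [P [A int]] * [A int]] -> [T [P [A int]] -> [T [P [A int]]]]]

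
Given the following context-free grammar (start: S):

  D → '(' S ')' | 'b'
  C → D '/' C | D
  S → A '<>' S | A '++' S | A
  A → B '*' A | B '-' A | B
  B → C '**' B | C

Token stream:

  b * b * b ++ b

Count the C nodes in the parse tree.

[S [A [B [C [D b]]] * [A [B [C [D b]]] * [A [B [C [D b]]]]]] ++ [S [A [B [C [D b]]]]]]

4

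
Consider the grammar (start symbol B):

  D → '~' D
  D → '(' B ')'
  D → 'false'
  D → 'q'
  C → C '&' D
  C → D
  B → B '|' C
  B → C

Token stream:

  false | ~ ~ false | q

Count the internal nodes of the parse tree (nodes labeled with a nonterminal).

11

[B [B [B [C [D false]]] | [C [D ~ [D ~ [D false]]]]] | [C [D q]]]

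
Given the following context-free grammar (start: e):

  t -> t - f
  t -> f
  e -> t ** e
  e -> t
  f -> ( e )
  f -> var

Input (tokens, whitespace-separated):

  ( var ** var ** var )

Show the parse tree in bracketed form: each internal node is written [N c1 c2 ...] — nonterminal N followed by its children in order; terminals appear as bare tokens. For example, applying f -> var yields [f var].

[e [t [f ( [e [t [f var]] ** [e [t [f var]] ** [e [t [f var]]]]] )]]]

e
t
f
( e )
( t ** e )
( f ** e )
( var ** e )
( var ** t ** e )
( var ** f ** e )
( var ** var ** e )
( var ** var ** t )
( var ** var ** f )
( var ** var ** var )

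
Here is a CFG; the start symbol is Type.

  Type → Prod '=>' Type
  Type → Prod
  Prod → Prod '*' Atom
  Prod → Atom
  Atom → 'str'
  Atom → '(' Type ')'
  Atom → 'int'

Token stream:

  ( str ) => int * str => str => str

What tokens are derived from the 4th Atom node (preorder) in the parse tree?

str

[Type [Prod [Atom ( [Type [Prod [Atom str]]] )]] => [Type [Prod [Prod [Atom int]] * [Atom str]] => [Type [Prod [Atom str]] => [Type [Prod [Atom str]]]]]]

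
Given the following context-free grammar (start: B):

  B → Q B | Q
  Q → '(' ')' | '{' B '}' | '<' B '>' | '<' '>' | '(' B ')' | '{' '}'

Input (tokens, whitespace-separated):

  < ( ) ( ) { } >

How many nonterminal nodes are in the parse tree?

[B [Q < [B [Q ( )] [B [Q ( )] [B [Q { }]]]] >]]

8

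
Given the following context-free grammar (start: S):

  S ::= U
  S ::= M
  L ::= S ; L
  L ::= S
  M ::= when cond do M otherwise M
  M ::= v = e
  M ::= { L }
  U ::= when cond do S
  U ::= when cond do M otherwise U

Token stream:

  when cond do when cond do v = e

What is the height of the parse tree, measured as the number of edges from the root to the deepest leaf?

6

[S [U when cond do [S [U when cond do [S [M v = e]]]]]]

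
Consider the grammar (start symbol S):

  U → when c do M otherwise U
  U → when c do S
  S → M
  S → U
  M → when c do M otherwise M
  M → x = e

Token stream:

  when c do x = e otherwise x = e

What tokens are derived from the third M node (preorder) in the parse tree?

[S [M when c do [M x = e] otherwise [M x = e]]]

x = e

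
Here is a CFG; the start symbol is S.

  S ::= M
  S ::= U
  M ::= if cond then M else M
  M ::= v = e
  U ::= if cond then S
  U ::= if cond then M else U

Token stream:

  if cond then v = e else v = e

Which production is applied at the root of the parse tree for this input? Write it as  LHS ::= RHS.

S ::= M

[S [M if cond then [M v = e] else [M v = e]]]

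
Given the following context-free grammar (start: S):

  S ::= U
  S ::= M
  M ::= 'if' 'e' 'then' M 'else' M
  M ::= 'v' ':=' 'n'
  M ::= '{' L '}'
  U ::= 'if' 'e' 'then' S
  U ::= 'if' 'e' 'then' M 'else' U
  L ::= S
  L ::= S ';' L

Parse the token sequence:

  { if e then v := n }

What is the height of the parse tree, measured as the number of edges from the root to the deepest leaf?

[S [M { [L [S [U if e then [S [M v := n]]]]] }]]

7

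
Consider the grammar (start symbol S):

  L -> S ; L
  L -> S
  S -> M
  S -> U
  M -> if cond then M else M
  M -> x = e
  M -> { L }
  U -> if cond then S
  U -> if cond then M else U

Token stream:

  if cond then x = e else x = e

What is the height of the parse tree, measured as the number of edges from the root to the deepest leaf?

[S [M if cond then [M x = e] else [M x = e]]]

3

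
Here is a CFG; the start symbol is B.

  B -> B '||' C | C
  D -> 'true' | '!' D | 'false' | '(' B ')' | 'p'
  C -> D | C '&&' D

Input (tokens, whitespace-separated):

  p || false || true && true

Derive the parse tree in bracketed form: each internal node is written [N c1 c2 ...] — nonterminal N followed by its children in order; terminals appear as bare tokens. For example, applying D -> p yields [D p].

B
B || C
B || C || C
C || C || C
D || C || C
p || C || C
p || D || C
p || false || C
p || false || C && D
p || false || D && D
p || false || true && D
p || false || true && true

[B [B [B [C [D p]]] || [C [D false]]] || [C [C [D true]] && [D true]]]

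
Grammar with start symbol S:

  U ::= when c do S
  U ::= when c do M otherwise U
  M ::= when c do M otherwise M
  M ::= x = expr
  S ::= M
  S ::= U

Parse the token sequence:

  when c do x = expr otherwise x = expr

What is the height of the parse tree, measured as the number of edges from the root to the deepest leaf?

3

[S [M when c do [M x = expr] otherwise [M x = expr]]]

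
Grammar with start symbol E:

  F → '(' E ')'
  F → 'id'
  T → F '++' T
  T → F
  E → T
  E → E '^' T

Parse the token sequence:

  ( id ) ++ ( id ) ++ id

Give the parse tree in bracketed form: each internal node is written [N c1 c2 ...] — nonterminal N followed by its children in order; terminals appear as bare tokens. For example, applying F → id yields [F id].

E
T
F ++ T
( E ) ++ T
( T ) ++ T
( F ) ++ T
( id ) ++ T
( id ) ++ F ++ T
( id ) ++ ( E ) ++ T
( id ) ++ ( T ) ++ T
( id ) ++ ( F ) ++ T
( id ) ++ ( id ) ++ T
( id ) ++ ( id ) ++ F
( id ) ++ ( id ) ++ id

[E [T [F ( [E [T [F id]]] )] ++ [T [F ( [E [T [F id]]] )] ++ [T [F id]]]]]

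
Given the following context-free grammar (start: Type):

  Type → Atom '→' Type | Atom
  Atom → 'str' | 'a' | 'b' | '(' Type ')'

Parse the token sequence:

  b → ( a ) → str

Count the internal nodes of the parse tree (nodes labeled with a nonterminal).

[Type [Atom b] → [Type [Atom ( [Type [Atom a]] )] → [Type [Atom str]]]]

8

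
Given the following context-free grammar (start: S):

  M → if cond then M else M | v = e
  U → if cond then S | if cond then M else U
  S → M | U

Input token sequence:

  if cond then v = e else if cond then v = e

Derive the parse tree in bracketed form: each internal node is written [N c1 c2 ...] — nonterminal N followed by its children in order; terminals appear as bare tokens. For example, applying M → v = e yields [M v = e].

[S [U if cond then [M v = e] else [U if cond then [S [M v = e]]]]]

S
U
if cond then M else U
if cond then v = e else U
if cond then v = e else if cond then S
if cond then v = e else if cond then M
if cond then v = e else if cond then v = e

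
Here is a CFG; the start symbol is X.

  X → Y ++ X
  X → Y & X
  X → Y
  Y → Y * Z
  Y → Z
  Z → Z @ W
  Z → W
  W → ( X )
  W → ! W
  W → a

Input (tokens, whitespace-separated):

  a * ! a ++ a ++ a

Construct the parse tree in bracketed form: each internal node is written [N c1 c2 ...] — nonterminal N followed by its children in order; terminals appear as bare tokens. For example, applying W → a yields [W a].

[X [Y [Y [Z [W a]]] * [Z [W ! [W a]]]] ++ [X [Y [Z [W a]]] ++ [X [Y [Z [W a]]]]]]

X
Y ++ X
Y * Z ++ X
Z * Z ++ X
W * Z ++ X
a * Z ++ X
a * W ++ X
a * ! W ++ X
a * ! a ++ X
a * ! a ++ Y ++ X
a * ! a ++ Z ++ X
a * ! a ++ W ++ X
a * ! a ++ a ++ X
a * ! a ++ a ++ Y
a * ! a ++ a ++ Z
a * ! a ++ a ++ W
a * ! a ++ a ++ a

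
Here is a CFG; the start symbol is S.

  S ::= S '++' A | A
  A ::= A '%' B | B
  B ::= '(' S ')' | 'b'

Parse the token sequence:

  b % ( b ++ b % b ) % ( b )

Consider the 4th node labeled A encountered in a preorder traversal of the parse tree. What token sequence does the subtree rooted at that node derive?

b

[S [A [A [A [B b]] % [B ( [S [S [A [B b]]] ++ [A [A [B b]] % [B b]]] )]] % [B ( [S [A [B b]]] )]]]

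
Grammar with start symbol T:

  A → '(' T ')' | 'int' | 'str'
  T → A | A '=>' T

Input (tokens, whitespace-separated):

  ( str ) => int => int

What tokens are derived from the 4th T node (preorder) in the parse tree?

int

[T [A ( [T [A str]] )] => [T [A int] => [T [A int]]]]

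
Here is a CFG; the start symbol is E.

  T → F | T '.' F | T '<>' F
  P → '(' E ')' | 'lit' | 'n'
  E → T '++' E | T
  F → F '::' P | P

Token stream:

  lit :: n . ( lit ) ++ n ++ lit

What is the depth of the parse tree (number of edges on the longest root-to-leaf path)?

[E [T [T [F [F [P lit]] :: [P n]]] . [F [P ( [E [T [F [P lit]]]] )]]] ++ [E [T [F [P n]]] ++ [E [T [F [P lit]]]]]]

8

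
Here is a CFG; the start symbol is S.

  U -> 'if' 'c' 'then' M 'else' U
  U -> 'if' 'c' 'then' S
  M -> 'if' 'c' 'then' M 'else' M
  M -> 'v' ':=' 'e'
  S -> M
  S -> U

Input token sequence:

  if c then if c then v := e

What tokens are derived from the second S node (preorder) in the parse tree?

if c then v := e

[S [U if c then [S [U if c then [S [M v := e]]]]]]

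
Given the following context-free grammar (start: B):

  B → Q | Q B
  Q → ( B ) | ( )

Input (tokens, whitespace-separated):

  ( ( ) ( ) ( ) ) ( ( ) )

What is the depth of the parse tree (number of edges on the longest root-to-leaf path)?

6

[B [Q ( [B [Q ( )] [B [Q ( )] [B [Q ( )]]]] )] [B [Q ( [B [Q ( )]] )]]]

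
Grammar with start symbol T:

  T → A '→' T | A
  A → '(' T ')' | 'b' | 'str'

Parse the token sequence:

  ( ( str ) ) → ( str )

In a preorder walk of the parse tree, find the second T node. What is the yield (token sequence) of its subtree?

[T [A ( [T [A ( [T [A str]] )]] )] → [T [A ( [T [A str]] )]]]

( str )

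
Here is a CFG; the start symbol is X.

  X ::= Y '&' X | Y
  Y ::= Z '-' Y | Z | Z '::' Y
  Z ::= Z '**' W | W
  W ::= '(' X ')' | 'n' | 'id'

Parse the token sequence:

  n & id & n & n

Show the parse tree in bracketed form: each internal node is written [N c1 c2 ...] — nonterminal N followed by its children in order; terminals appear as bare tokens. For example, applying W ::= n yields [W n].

X
Y & X
Z & X
W & X
n & X
n & Y & X
n & Z & X
n & W & X
n & id & X
n & id & Y & X
n & id & Z & X
n & id & W & X
n & id & n & X
n & id & n & Y
n & id & n & Z
n & id & n & W
n & id & n & n

[X [Y [Z [W n]]] & [X [Y [Z [W id]]] & [X [Y [Z [W n]]] & [X [Y [Z [W n]]]]]]]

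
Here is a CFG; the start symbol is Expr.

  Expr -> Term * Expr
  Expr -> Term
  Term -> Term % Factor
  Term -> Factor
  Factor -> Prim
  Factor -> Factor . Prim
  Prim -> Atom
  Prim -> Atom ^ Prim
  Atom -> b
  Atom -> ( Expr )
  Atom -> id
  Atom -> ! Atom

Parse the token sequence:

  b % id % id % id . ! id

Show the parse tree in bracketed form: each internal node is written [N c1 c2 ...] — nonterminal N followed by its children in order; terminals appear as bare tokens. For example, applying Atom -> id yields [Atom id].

Expr
Term
Term % Factor
Term % Factor % Factor
Term % Factor % Factor % Factor
Factor % Factor % Factor % Factor
Prim % Factor % Factor % Factor
Atom % Factor % Factor % Factor
b % Factor % Factor % Factor
b % Prim % Factor % Factor
b % Atom % Factor % Factor
b % id % Factor % Factor
b % id % Prim % Factor
b % id % Atom % Factor
b % id % id % Factor
b % id % id % Factor . Prim
b % id % id % Prim . Prim
b % id % id % Atom . Prim
b % id % id % id . Prim
b % id % id % id . Atom
b % id % id % id . ! Atom
b % id % id % id . ! id

[Expr [Term [Term [Term [Term [Factor [Prim [Atom b]]]] % [Factor [Prim [Atom id]]]] % [Factor [Prim [Atom id]]]] % [Factor [Factor [Prim [Atom id]]] . [Prim [Atom ! [Atom id]]]]]]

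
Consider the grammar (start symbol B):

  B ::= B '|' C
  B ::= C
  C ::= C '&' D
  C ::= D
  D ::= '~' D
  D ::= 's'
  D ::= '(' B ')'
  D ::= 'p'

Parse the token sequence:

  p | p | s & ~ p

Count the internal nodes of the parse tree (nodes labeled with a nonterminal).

[B [B [B [C [D p]]] | [C [D p]]] | [C [C [D s]] & [D ~ [D p]]]]

12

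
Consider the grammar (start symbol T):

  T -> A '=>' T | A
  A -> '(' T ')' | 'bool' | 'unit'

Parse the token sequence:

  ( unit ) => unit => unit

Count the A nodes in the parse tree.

[T [A ( [T [A unit]] )] => [T [A unit] => [T [A unit]]]]

4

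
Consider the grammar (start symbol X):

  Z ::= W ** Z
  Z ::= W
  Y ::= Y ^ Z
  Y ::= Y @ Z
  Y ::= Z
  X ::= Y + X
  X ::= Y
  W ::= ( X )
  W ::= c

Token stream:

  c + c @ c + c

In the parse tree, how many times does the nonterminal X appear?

3

[X [Y [Z [W c]]] + [X [Y [Y [Z [W c]]] @ [Z [W c]]] + [X [Y [Z [W c]]]]]]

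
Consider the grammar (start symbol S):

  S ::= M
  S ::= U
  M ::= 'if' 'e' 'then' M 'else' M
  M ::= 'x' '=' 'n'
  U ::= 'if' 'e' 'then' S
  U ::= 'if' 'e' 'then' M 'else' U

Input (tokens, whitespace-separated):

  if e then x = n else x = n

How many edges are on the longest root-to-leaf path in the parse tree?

[S [M if e then [M x = n] else [M x = n]]]

3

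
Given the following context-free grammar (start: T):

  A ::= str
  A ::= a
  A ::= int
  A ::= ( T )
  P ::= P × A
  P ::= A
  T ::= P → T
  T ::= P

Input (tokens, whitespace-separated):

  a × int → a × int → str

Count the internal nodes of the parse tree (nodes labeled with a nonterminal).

13

[T [P [P [A a]] × [A int]] → [T [P [P [A a]] × [A int]] → [T [P [A str]]]]]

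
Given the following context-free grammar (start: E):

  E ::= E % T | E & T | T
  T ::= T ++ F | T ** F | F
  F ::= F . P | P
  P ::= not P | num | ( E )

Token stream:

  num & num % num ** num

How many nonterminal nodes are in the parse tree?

[E [E [E [T [F [P num]]]] & [T [F [P num]]]] % [T [T [F [P num]]] ** [F [P num]]]]

15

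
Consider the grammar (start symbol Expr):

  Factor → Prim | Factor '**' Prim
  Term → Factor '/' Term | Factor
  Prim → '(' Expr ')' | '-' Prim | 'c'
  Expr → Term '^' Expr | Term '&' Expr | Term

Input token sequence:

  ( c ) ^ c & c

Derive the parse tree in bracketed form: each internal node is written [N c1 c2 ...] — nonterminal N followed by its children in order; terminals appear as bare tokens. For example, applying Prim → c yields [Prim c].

[Expr [Term [Factor [Prim ( [Expr [Term [Factor [Prim c]]]] )]]] ^ [Expr [Term [Factor [Prim c]]] & [Expr [Term [Factor [Prim c]]]]]]

Expr
Term ^ Expr
Factor ^ Expr
Prim ^ Expr
( Expr ) ^ Expr
( Term ) ^ Expr
( Factor ) ^ Expr
( Prim ) ^ Expr
( c ) ^ Expr
( c ) ^ Term & Expr
( c ) ^ Factor & Expr
( c ) ^ Prim & Expr
( c ) ^ c & Expr
( c ) ^ c & Term
( c ) ^ c & Factor
( c ) ^ c & Prim
( c ) ^ c & c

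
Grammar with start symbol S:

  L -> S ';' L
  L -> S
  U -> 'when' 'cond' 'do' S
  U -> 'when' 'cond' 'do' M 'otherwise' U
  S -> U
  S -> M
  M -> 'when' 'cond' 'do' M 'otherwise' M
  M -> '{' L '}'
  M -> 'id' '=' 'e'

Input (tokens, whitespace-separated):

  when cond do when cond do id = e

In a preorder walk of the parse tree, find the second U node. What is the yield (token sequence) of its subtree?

when cond do id = e

[S [U when cond do [S [U when cond do [S [M id = e]]]]]]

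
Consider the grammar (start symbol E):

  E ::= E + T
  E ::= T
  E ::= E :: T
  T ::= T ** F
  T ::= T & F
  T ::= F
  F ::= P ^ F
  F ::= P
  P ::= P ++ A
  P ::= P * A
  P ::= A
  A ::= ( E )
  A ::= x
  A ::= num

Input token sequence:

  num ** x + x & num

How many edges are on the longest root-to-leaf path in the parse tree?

[E [E [T [T [F [P [A num]]]] ** [F [P [A x]]]]] + [T [T [F [P [A x]]]] & [F [P [A num]]]]]

7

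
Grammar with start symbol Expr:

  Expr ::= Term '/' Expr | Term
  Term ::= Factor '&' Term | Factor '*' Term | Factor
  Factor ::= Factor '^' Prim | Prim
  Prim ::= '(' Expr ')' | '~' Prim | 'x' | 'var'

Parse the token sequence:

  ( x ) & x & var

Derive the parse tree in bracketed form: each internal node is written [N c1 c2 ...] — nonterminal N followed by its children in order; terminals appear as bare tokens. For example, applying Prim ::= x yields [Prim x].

Expr
Term
Factor & Term
Prim & Term
( Expr ) & Term
( Term ) & Term
( Factor ) & Term
( Prim ) & Term
( x ) & Term
( x ) & Factor & Term
( x ) & Prim & Term
( x ) & x & Term
( x ) & x & Factor
( x ) & x & Prim
( x ) & x & var

[Expr [Term [Factor [Prim ( [Expr [Term [Factor [Prim x]]]] )]] & [Term [Factor [Prim x]] & [Term [Factor [Prim var]]]]]]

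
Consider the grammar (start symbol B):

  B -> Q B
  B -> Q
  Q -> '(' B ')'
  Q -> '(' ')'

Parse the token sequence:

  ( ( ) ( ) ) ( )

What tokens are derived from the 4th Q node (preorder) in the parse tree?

[B [Q ( [B [Q ( )] [B [Q ( )]]] )] [B [Q ( )]]]

( )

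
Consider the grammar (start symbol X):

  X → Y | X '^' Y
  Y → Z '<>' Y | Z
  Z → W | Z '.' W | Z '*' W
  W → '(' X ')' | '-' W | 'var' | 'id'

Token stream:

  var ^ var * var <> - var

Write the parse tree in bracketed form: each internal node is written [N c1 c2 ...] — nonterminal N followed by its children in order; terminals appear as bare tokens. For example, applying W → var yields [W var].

X
X ^ Y
Y ^ Y
Z ^ Y
W ^ Y
var ^ Y
var ^ Z <> Y
var ^ Z * W <> Y
var ^ W * W <> Y
var ^ var * W <> Y
var ^ var * var <> Y
var ^ var * var <> Z
var ^ var * var <> W
var ^ var * var <> - W
var ^ var * var <> - var

[X [X [Y [Z [W var]]]] ^ [Y [Z [Z [W var]] * [W var]] <> [Y [Z [W - [W var]]]]]]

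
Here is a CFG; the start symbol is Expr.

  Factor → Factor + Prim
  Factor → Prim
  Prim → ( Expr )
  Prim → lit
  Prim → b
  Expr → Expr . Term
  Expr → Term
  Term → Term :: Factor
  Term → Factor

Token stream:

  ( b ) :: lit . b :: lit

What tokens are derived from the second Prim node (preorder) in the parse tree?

b

[Expr [Expr [Term [Term [Factor [Prim ( [Expr [Term [Factor [Prim b]]]] )]]] :: [Factor [Prim lit]]]] . [Term [Term [Factor [Prim b]]] :: [Factor [Prim lit]]]]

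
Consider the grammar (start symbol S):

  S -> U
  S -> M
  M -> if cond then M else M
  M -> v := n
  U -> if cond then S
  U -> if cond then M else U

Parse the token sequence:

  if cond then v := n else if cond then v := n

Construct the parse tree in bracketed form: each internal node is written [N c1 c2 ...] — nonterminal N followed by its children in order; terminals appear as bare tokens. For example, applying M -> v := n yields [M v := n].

[S [U if cond then [M v := n] else [U if cond then [S [M v := n]]]]]

S
U
if cond then M else U
if cond then v := n else U
if cond then v := n else if cond then S
if cond then v := n else if cond then M
if cond then v := n else if cond then v := n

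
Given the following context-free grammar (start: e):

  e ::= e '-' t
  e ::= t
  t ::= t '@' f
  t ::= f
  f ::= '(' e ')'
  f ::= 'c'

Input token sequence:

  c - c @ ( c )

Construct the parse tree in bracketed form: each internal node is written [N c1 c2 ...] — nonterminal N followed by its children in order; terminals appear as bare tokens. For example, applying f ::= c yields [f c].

[e [e [t [f c]]] - [t [t [f c]] @ [f ( [e [t [f c]]] )]]]

e
e - t
t - t
f - t
c - t
c - t @ f
c - f @ f
c - c @ f
c - c @ ( e )
c - c @ ( t )
c - c @ ( f )
c - c @ ( c )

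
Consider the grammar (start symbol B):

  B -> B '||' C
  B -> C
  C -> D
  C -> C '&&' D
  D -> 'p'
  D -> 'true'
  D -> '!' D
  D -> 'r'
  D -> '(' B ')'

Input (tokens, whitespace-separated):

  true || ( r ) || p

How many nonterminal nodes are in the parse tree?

12

[B [B [B [C [D true]]] || [C [D ( [B [C [D r]]] )]]] || [C [D p]]]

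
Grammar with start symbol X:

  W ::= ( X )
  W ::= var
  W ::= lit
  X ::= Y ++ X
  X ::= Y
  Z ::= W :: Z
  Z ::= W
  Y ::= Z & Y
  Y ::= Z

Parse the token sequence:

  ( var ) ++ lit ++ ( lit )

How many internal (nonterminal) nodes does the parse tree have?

20

[X [Y [Z [W ( [X [Y [Z [W var]]]] )]]] ++ [X [Y [Z [W lit]]] ++ [X [Y [Z [W ( [X [Y [Z [W lit]]]] )]]]]]]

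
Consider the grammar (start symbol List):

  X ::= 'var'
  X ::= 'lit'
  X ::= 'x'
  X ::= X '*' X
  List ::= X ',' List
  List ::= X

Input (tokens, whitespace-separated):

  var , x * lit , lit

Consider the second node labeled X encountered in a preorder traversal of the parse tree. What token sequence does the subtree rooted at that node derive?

[List [X var] , [List [X [X x] * [X lit]] , [List [X lit]]]]

x * lit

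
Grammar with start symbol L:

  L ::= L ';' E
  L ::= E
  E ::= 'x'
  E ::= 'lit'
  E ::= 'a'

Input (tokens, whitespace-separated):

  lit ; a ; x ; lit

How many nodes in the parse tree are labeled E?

4

[L [L [L [L [E lit]] ; [E a]] ; [E x]] ; [E lit]]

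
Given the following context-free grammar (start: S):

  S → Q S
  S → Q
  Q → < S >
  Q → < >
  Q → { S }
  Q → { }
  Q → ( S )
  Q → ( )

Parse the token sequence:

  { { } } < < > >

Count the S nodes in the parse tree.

[S [Q { [S [Q { }]] }] [S [Q < [S [Q < >]] >]]]

4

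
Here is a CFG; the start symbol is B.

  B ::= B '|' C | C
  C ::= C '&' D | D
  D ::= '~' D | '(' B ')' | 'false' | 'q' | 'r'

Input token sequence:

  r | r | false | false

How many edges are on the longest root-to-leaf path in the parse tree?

[B [B [B [B [C [D r]]] | [C [D r]]] | [C [D false]]] | [C [D false]]]

6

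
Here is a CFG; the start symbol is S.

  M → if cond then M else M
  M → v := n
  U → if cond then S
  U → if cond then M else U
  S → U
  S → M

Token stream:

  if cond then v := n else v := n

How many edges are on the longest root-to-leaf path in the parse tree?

3

[S [M if cond then [M v := n] else [M v := n]]]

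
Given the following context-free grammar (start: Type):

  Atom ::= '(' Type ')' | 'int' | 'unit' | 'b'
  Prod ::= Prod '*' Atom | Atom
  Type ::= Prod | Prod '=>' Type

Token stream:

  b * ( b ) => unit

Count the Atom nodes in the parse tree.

[Type [Prod [Prod [Atom b]] * [Atom ( [Type [Prod [Atom b]]] )]] => [Type [Prod [Atom unit]]]]

4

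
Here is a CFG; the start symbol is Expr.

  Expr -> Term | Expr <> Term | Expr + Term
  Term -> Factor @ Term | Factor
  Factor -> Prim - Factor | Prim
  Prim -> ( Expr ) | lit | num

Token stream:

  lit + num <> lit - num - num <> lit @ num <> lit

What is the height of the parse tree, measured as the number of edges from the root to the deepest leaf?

8

[Expr [Expr [Expr [Expr [Expr [Term [Factor [Prim lit]]]] + [Term [Factor [Prim num]]]] <> [Term [Factor [Prim lit] - [Factor [Prim num] - [Factor [Prim num]]]]]] <> [Term [Factor [Prim lit]] @ [Term [Factor [Prim num]]]]] <> [Term [Factor [Prim lit]]]]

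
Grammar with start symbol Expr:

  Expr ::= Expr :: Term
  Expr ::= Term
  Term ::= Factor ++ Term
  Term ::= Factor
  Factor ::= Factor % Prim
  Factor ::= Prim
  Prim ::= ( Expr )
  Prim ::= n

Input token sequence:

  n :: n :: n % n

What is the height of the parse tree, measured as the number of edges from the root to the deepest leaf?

6

[Expr [Expr [Expr [Term [Factor [Prim n]]]] :: [Term [Factor [Prim n]]]] :: [Term [Factor [Factor [Prim n]] % [Prim n]]]]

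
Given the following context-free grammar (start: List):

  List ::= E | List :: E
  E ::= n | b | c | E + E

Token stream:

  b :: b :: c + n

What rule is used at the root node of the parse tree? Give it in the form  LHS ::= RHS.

[List [List [List [E b]] :: [E b]] :: [E [E c] + [E n]]]

List ::= List :: E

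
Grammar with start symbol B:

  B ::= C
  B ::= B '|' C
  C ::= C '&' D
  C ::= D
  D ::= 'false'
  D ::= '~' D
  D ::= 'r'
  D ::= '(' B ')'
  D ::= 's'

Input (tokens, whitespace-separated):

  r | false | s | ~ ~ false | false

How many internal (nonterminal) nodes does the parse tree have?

17

[B [B [B [B [B [C [D r]]] | [C [D false]]] | [C [D s]]] | [C [D ~ [D ~ [D false]]]]] | [C [D false]]]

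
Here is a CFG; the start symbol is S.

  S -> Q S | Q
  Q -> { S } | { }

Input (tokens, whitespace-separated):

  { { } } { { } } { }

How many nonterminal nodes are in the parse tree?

[S [Q { [S [Q { }]] }] [S [Q { [S [Q { }]] }] [S [Q { }]]]]

10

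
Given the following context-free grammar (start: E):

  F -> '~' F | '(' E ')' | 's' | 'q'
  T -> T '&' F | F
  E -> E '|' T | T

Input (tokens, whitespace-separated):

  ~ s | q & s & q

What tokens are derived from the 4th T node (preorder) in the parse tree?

[E [E [T [F ~ [F s]]]] | [T [T [T [F q]] & [F s]] & [F q]]]

q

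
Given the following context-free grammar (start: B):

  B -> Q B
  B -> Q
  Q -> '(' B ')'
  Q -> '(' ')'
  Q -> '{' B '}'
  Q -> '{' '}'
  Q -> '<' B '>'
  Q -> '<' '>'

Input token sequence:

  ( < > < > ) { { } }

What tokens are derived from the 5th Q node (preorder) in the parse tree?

[B [Q ( [B [Q < >] [B [Q < >]]] )] [B [Q { [B [Q { }]] }]]]

{ }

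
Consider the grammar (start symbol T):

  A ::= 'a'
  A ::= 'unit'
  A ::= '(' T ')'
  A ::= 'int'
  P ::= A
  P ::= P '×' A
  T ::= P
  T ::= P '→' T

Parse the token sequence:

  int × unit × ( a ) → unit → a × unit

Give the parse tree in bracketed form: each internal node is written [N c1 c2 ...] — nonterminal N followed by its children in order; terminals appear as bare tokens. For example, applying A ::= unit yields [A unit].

[T [P [P [P [A int]] × [A unit]] × [A ( [T [P [A a]]] )]] → [T [P [A unit]] → [T [P [P [A a]] × [A unit]]]]]

T
P → T
P × A → T
P × A × A → T
A × A × A → T
int × A × A → T
int × unit × A → T
int × unit × ( T ) → T
int × unit × ( P ) → T
int × unit × ( A ) → T
int × unit × ( a ) → T
int × unit × ( a ) → P → T
int × unit × ( a ) → A → T
int × unit × ( a ) → unit → T
int × unit × ( a ) → unit → P
int × unit × ( a ) → unit → P × A
int × unit × ( a ) → unit → A × A
int × unit × ( a ) → unit → a × A
int × unit × ( a ) → unit → a × unit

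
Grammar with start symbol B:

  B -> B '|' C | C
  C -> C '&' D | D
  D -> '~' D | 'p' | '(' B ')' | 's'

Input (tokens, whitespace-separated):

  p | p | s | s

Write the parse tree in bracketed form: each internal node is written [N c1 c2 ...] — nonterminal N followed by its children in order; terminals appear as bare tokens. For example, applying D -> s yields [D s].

B
B | C
B | C | C
B | C | C | C
C | C | C | C
D | C | C | C
p | C | C | C
p | D | C | C
p | p | C | C
p | p | D | C
p | p | s | C
p | p | s | D
p | p | s | s

[B [B [B [B [C [D p]]] | [C [D p]]] | [C [D s]]] | [C [D s]]]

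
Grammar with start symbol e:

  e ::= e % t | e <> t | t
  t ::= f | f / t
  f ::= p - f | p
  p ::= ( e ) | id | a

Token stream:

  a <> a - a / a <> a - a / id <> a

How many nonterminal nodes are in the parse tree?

26

[e [e [e [e [t [f [p a]]]] <> [t [f [p a] - [f [p a]]] / [t [f [p a]]]]] <> [t [f [p a] - [f [p a]]] / [t [f [p id]]]]] <> [t [f [p a]]]]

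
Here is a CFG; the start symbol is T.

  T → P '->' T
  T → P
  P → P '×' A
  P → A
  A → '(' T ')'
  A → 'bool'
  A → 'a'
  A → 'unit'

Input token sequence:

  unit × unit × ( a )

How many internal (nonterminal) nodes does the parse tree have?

[T [P [P [P [A unit]] × [A unit]] × [A ( [T [P [A a]]] )]]]

10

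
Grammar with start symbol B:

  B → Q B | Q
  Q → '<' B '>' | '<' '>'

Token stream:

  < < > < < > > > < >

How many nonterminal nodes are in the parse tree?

10

[B [Q < [B [Q < >] [B [Q < [B [Q < >]] >]]] >] [B [Q < >]]]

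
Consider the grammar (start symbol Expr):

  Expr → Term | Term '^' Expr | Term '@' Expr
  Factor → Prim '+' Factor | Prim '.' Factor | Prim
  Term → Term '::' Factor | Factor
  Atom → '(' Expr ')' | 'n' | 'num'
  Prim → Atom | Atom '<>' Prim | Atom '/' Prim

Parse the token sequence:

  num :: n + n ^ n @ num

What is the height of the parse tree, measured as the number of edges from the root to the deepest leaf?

[Expr [Term [Term [Factor [Prim [Atom num]]]] :: [Factor [Prim [Atom n]] + [Factor [Prim [Atom n]]]]] ^ [Expr [Term [Factor [Prim [Atom n]]]] @ [Expr [Term [Factor [Prim [Atom num]]]]]]]

7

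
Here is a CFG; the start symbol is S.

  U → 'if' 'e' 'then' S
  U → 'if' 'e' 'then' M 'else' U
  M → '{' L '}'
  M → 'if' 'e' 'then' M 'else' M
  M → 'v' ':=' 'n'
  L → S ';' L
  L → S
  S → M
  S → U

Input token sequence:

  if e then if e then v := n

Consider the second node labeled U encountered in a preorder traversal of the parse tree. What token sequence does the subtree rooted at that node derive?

[S [U if e then [S [U if e then [S [M v := n]]]]]]

if e then v := n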